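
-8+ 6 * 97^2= 56446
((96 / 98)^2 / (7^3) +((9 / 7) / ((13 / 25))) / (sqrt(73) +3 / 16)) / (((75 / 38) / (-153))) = 1378181164896 / 4999461901525- 4465152 * sqrt(73) / 1699789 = -22.17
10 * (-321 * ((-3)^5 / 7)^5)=2719796436312030 / 16807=161825217844.47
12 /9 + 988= 2968 /3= 989.33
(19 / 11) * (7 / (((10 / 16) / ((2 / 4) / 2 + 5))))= 5586 / 55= 101.56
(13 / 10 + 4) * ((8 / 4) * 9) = 477 / 5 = 95.40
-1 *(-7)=7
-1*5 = -5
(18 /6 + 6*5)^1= 33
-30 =-30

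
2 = 2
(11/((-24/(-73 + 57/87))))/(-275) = -1049/8700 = -0.12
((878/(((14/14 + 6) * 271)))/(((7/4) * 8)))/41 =439/544439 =0.00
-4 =-4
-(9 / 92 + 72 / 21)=-2271 / 644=-3.53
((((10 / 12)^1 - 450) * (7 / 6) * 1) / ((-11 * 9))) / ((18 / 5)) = 8575 / 5832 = 1.47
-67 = -67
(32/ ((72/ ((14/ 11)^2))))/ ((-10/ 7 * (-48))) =343/ 32670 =0.01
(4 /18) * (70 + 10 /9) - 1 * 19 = -259 /81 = -3.20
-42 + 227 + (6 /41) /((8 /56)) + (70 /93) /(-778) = 275920544 /1483257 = 186.02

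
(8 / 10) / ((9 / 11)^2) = 484 / 405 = 1.20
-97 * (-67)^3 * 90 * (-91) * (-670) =160086550560300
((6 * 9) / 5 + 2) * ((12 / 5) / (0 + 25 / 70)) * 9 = 96768 / 125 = 774.14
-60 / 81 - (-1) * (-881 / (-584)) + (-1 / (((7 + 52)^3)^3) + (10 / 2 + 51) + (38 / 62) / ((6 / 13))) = 246008991762496806307651 / 4234541660125083422712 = 58.10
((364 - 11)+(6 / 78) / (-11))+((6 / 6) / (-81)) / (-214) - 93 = 644460929 / 2478762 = 259.99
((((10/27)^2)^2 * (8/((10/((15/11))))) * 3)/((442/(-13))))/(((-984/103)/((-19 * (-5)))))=24462500/1358186049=0.02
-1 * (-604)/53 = 604/53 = 11.40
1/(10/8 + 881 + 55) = 4/3749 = 0.00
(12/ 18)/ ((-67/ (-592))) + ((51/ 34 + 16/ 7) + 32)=117277/ 2814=41.68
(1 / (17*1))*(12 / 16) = 3 / 68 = 0.04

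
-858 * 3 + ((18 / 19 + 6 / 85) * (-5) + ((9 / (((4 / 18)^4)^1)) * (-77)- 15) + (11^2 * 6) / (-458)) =-339383067099 / 1183472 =-286768.99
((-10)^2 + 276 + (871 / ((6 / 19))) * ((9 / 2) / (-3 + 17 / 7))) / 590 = -36.18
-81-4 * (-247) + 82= 989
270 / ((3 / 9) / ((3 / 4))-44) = -1215 / 196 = -6.20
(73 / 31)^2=5.55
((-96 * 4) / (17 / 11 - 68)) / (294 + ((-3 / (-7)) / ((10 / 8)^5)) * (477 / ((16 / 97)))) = 15400000 / 1865865073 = 0.01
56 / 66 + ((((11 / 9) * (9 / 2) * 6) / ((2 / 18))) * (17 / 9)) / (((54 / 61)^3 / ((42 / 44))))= 297444721 / 384912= 772.76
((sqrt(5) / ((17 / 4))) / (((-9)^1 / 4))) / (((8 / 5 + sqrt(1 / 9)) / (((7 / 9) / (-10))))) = 56 * sqrt(5) / 13311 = 0.01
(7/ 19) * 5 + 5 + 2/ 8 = 539/ 76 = 7.09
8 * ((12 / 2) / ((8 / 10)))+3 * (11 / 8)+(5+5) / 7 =3671 / 56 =65.55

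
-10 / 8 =-5 / 4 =-1.25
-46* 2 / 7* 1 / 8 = -23 / 14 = -1.64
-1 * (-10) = 10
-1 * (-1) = 1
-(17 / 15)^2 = -289 / 225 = -1.28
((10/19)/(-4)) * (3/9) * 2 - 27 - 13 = -40.09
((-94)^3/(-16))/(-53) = -103823/106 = -979.46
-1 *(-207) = 207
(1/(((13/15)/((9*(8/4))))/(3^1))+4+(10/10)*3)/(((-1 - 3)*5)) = -3.47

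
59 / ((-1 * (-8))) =59 / 8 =7.38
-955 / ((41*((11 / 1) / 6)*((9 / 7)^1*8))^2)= -46795 / 29289744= -0.00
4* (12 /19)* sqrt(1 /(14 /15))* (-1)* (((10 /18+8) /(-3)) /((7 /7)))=88* sqrt(210) /171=7.46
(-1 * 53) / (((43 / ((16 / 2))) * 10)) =-212 / 215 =-0.99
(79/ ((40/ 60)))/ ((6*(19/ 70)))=2765/ 38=72.76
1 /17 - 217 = -3688 /17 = -216.94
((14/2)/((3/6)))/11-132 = -1438/11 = -130.73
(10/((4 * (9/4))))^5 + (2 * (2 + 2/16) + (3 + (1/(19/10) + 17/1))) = 118789267/4487724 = 26.47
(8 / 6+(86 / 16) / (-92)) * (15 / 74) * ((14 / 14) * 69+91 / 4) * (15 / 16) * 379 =29366009625 / 3485696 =8424.72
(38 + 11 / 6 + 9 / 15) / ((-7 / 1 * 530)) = -1213 / 111300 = -0.01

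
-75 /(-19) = 75 /19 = 3.95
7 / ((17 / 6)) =42 / 17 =2.47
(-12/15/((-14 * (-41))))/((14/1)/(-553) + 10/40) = -0.01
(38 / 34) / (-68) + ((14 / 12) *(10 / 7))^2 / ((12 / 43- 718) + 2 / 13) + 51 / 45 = 1161234881 / 1043313120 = 1.11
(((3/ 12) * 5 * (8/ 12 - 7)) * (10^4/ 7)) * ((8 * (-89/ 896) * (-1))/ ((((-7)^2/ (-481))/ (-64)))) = -40668550000/ 7203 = -5646057.20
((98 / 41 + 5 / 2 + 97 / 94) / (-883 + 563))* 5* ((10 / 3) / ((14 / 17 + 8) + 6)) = -26945 / 1294944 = -0.02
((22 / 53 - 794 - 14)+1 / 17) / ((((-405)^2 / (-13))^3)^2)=-1170631506343 / 5848760189799978140209005615234375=-0.00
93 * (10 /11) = 930 /11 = 84.55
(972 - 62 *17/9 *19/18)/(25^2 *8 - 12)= 68719/404028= 0.17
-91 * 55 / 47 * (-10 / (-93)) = -11.45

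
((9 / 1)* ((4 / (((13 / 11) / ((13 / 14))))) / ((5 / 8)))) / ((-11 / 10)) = -288 / 7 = -41.14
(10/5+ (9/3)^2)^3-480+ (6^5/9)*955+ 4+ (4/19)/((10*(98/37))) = 3844913662/4655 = 825975.01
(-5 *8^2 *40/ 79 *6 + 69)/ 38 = -23.77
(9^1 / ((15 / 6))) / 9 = 2 / 5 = 0.40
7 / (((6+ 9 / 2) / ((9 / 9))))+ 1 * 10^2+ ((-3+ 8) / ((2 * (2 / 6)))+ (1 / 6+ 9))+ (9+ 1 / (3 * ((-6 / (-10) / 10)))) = 1187 / 9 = 131.89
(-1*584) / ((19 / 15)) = -8760 / 19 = -461.05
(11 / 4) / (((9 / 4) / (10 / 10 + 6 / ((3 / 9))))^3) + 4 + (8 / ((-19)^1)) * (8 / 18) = 22989308 / 13851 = 1659.76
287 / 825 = 0.35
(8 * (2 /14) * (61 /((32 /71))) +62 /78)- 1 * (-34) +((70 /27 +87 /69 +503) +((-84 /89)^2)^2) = 9886915379993063 /14182507124604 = 697.12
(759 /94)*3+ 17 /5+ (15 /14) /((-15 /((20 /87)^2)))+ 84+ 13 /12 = 5613060613 /49804020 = 112.70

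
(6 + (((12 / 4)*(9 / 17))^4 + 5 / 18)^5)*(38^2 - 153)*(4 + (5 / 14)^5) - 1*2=275982782227942296908022974035980720429217697 / 4130295569577312351717411793003871232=66819136.20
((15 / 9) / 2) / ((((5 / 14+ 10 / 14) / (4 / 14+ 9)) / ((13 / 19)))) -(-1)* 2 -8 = -181 / 171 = -1.06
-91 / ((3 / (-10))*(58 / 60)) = 9100 / 29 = 313.79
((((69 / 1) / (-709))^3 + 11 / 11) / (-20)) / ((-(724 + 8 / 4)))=8901808 / 129373500927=0.00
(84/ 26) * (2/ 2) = 42/ 13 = 3.23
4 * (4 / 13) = 1.23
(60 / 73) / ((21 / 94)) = 1880 / 511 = 3.68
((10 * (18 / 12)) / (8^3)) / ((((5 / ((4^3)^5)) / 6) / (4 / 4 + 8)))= 339738624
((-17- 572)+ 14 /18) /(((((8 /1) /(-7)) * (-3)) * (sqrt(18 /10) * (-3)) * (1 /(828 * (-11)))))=-388234.16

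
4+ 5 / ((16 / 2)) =37 / 8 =4.62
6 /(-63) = -2 /21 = -0.10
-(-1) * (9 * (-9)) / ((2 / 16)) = -648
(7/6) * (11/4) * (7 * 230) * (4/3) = 61985/9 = 6887.22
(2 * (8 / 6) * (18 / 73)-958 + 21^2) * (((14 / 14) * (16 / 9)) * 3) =-603088 / 219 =-2753.83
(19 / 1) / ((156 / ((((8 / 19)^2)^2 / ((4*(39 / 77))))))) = 19712 / 10432539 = 0.00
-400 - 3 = -403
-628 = -628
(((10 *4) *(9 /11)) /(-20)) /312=-3 /572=-0.01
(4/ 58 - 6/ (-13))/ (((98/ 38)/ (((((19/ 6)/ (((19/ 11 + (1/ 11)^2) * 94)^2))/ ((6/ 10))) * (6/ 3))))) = 26427005/ 323924830866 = 0.00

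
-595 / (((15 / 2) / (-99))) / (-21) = -374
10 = 10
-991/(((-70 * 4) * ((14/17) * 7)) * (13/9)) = 151623/356720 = 0.43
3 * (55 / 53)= 165 / 53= 3.11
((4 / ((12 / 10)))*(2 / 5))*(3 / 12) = 1 / 3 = 0.33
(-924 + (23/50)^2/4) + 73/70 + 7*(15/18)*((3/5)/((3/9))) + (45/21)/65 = -830257861/910000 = -912.37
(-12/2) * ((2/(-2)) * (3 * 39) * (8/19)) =5616/19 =295.58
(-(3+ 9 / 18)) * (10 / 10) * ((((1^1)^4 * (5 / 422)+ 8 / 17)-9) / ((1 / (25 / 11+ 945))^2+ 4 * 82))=1658640230500 / 18249149112061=0.09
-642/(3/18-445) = 1.44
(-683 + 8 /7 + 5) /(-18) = 2369 /63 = 37.60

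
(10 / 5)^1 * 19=38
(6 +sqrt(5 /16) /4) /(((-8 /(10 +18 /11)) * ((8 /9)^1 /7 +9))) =-6048 /6325 - 63 * sqrt(5) /6325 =-0.98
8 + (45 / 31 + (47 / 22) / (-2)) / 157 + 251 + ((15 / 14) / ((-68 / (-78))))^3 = 1506191787788745 / 5773974872512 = 260.86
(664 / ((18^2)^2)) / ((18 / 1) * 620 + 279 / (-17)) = 1411 / 2485844802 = 0.00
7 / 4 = 1.75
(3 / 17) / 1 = 3 / 17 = 0.18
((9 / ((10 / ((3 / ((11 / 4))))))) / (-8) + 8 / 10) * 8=298 / 55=5.42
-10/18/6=-5/54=-0.09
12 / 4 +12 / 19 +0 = 3.63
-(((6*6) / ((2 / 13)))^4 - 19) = -2998219517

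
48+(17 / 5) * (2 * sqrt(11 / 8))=17 * sqrt(22) / 10+48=55.97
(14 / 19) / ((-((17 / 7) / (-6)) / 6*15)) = 1176 / 1615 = 0.73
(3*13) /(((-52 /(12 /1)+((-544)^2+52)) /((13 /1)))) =1521 /887951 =0.00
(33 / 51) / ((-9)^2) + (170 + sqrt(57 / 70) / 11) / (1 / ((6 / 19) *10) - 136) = -13955849 / 11210157 - 6 *sqrt(3990) / 626857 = -1.25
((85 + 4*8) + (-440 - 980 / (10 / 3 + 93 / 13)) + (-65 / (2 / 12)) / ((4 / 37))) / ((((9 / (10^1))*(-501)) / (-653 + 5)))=-394990680 / 68303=-5782.92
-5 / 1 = -5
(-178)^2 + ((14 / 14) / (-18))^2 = 10265617 / 324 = 31684.00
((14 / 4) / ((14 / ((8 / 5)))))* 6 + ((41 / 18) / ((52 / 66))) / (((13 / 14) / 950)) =7503959 / 2535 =2960.14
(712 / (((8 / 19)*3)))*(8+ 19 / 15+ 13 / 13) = 260414 / 45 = 5786.98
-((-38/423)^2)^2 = -2085136/32015587041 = -0.00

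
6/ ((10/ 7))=4.20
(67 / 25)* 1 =67 / 25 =2.68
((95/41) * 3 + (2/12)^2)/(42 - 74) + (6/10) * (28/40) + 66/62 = 46357141/36604800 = 1.27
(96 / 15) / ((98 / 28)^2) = 128 / 245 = 0.52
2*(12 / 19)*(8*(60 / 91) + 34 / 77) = 137328 / 19019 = 7.22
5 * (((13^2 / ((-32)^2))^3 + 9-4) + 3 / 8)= 28880945565 / 1073741824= 26.90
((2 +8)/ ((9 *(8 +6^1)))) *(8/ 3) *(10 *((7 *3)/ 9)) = 400/ 81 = 4.94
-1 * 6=-6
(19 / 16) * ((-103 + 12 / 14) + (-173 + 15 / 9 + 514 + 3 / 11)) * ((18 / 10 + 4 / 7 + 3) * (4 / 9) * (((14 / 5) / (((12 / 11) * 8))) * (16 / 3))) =49672232 / 42525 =1168.07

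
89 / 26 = 3.42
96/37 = 2.59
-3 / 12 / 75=-1 / 300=-0.00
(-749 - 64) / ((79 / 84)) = -68292 / 79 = -864.46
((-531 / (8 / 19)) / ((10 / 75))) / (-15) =10089 / 16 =630.56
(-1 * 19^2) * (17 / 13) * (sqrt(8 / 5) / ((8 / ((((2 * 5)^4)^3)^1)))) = -306850000000000 * sqrt(10) / 13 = -74641915386359.02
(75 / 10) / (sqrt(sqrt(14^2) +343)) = 5 * sqrt(357) / 238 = 0.40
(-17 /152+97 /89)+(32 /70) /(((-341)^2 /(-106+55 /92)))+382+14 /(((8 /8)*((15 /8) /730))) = 22161514299140393 /3798914223720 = 5833.64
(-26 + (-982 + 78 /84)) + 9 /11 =-154963 /154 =-1006.25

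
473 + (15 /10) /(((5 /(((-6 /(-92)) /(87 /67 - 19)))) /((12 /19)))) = 1225735121 /2591410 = 473.00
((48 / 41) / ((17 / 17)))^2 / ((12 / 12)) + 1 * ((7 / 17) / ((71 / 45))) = 3310443 / 2028967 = 1.63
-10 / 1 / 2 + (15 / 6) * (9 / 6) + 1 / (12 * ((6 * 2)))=-179 / 144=-1.24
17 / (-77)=-17 / 77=-0.22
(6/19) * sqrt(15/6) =3 * sqrt(10)/19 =0.50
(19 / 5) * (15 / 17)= 57 / 17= 3.35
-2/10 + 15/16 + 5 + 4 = 779/80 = 9.74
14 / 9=1.56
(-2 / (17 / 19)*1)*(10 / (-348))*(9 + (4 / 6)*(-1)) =2375 / 4437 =0.54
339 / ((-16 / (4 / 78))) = -113 / 104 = -1.09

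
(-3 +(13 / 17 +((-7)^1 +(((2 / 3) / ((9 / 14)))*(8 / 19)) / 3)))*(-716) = 170275540 / 26163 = 6508.26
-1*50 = -50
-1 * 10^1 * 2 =-20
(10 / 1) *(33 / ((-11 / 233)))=-6990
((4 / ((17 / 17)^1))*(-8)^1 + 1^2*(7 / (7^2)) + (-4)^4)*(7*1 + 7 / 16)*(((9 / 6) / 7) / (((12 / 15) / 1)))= 400095 / 896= 446.53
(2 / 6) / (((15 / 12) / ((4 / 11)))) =16 / 165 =0.10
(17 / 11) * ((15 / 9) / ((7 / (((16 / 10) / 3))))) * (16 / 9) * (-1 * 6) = -4352 / 2079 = -2.09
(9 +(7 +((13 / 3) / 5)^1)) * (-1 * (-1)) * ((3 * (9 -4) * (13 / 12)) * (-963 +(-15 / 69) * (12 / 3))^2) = 70279432223 / 276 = 254635624.00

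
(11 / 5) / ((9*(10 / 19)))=209 / 450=0.46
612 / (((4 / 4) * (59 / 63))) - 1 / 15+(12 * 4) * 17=1469.42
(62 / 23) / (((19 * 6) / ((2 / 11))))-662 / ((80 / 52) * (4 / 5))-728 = -146040971 / 115368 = -1265.87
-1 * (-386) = 386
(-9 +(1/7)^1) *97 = -6014/7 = -859.14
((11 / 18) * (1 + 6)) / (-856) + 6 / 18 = 5059 / 15408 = 0.33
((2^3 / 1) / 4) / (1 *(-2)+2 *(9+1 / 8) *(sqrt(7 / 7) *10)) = 4 / 361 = 0.01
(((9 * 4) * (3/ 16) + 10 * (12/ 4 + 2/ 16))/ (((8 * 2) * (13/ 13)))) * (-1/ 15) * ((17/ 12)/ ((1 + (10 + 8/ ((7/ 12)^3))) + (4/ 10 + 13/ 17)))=-1883413/ 440554176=-0.00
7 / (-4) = -7 / 4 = -1.75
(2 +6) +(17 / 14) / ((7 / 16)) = 528 / 49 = 10.78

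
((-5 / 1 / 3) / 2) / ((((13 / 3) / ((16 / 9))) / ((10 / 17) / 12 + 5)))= -10300 / 5967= -1.73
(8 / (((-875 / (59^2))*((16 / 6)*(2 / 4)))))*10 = -238.70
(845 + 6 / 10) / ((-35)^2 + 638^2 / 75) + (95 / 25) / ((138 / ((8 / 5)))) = 147317344 / 860635275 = 0.17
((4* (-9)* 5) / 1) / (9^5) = -20 / 6561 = -0.00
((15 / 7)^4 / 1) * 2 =101250 / 2401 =42.17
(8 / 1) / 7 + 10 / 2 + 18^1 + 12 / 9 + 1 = 556 / 21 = 26.48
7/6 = 1.17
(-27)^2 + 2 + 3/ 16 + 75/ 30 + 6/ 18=35233/ 48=734.02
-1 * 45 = -45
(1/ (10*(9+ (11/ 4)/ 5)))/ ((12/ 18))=3/ 191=0.02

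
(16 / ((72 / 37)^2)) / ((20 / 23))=31487 / 6480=4.86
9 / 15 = 3 / 5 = 0.60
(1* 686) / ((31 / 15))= 10290 / 31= 331.94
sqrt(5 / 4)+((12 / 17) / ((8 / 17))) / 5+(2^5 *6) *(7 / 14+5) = sqrt(5) / 2+10563 / 10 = 1057.42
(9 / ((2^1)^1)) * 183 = 1647 / 2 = 823.50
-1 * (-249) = 249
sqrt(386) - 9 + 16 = 26.65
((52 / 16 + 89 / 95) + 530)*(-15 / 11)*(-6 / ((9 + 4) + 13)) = 1826919 / 10868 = 168.10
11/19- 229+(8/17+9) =-70721/323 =-218.95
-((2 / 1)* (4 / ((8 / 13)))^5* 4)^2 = -137858491849 / 16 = -8616155740.56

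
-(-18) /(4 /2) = 9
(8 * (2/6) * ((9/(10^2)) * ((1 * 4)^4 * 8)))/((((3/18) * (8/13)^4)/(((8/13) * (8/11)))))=2530944/275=9203.43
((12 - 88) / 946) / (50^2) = -19 / 591250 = -0.00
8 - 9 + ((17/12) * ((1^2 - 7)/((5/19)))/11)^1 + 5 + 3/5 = 183/110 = 1.66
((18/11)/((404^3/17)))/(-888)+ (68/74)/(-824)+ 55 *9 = 5473182643917499/11056959544576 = 495.00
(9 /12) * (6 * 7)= 63 /2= 31.50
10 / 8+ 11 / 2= 27 / 4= 6.75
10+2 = 12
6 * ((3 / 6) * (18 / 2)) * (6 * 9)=1458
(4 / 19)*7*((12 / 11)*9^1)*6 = 18144 / 209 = 86.81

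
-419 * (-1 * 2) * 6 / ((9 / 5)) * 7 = 58660 / 3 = 19553.33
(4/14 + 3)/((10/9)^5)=1358127/700000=1.94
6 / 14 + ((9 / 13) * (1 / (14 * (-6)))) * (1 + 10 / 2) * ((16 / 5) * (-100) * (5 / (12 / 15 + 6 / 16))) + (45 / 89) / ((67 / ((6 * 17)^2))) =3730680039 / 25503751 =146.28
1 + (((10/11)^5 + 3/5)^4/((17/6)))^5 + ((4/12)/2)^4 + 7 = 200660603826319189332522034628051702223057249271940102275509153027825584601776320149720635711065905402116879013361587587971276721/24183447425745015796230293256138392757311155775148534600583079718008114434952151254605562426402619399577653488795471191406250000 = 8.30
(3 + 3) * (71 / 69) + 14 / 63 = 1324 / 207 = 6.40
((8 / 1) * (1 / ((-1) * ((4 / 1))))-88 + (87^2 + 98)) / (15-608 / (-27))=204579 / 1013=201.95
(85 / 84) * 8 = 170 / 21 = 8.10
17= 17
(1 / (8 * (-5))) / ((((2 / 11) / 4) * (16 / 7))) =-77 / 320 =-0.24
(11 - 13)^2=4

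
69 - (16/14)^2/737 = 2491733/36113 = 69.00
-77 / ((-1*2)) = 77 / 2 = 38.50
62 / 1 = 62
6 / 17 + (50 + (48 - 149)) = -861 / 17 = -50.65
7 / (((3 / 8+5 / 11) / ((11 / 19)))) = 6776 / 1387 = 4.89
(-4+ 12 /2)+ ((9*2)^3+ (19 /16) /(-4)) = 373357 /64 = 5833.70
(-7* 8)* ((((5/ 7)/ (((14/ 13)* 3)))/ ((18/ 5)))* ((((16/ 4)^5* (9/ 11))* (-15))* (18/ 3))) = 19968000/ 77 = 259324.68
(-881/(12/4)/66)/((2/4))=-881/99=-8.90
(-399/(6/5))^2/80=88445/64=1381.95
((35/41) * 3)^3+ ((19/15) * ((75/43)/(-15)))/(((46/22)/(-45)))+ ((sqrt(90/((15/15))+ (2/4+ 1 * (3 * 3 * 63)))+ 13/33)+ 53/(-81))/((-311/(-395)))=370876504909300/18887999162769+ 395 * sqrt(2630)/622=52.20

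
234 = 234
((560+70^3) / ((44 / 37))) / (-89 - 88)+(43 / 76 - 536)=-106917317 / 49324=-2167.65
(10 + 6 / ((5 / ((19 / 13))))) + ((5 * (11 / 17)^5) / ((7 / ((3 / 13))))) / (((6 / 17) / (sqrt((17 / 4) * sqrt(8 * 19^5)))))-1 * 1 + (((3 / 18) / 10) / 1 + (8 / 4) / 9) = 15299845 * sqrt(17) * 19^(1 / 4) * 2^(3 / 4) / 30401644 + 25723 / 2340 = 18.28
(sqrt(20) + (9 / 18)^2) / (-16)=-sqrt(5) / 8 - 1 / 64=-0.30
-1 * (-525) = 525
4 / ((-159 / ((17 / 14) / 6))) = -0.01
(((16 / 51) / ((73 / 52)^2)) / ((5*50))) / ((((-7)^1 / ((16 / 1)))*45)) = -346112 / 10701298125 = -0.00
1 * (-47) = -47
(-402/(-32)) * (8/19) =201/38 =5.29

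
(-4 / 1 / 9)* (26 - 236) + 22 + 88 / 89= 31058 / 267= 116.32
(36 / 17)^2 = 1296 / 289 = 4.48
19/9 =2.11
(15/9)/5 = 1/3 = 0.33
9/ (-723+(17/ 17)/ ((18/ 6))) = -27/ 2168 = -0.01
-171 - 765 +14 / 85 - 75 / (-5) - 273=-101476 / 85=-1193.84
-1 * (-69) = 69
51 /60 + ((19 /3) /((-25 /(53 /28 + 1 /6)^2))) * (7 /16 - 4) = 13203409 /2822400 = 4.68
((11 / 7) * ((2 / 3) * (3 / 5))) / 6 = 0.10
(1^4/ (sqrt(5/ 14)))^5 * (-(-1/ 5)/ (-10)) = -98 * sqrt(70)/ 3125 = -0.26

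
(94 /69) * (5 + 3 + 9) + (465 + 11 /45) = 505498 /1035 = 488.40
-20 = -20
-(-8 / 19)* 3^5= 1944 / 19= 102.32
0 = 0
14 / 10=7 / 5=1.40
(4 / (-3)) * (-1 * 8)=32 / 3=10.67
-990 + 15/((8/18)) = -3825/4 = -956.25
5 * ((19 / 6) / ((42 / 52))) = 1235 / 63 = 19.60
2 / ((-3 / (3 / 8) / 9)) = -9 / 4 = -2.25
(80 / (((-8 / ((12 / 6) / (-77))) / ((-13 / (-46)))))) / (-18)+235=3745600 / 15939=235.00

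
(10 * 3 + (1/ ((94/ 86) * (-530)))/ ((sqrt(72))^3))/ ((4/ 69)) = 1035/ 2 - 989 * sqrt(2)/ 28696320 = 517.50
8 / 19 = 0.42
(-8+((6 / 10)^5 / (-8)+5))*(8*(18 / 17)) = -1354374 / 53125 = -25.49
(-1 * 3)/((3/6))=-6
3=3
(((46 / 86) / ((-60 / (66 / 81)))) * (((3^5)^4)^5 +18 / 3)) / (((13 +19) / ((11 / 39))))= -478098546732395844758157108045908000643321744581827 / 14489280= -32996708375598776803137020000000000000000000.00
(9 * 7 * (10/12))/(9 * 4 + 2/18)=189/130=1.45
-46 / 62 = -23 / 31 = -0.74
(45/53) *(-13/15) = -39/53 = -0.74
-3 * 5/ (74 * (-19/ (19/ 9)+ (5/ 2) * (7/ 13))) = 195/ 7363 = 0.03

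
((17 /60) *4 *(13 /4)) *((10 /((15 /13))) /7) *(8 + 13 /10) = 89063 /2100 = 42.41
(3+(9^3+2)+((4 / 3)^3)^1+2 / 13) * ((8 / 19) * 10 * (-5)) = -103408000 / 6669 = -15505.77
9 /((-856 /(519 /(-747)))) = 519 /71048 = 0.01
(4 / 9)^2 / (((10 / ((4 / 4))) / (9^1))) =8 / 45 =0.18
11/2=5.50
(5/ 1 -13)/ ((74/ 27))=-2.92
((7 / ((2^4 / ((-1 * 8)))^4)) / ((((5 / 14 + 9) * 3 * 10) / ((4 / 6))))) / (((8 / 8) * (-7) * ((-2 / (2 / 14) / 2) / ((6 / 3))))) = 1 / 23580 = 0.00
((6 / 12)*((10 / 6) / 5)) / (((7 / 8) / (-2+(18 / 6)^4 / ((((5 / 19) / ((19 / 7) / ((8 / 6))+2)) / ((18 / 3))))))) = 1043162 / 735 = 1419.27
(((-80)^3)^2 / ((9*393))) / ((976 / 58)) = 950272000000 / 215757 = 4404362.32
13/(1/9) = 117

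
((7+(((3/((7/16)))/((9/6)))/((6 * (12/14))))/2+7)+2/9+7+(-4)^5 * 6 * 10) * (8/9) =-1474040/27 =-54594.07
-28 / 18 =-14 / 9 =-1.56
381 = 381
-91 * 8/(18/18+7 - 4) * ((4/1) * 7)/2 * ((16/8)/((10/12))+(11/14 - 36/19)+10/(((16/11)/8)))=-13625794/95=-143429.41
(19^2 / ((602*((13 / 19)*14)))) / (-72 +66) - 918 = -603485371 / 657384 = -918.01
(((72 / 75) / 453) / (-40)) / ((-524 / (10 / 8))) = 1 / 7912400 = 0.00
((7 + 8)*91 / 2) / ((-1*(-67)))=1365 / 134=10.19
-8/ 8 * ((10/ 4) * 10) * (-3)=75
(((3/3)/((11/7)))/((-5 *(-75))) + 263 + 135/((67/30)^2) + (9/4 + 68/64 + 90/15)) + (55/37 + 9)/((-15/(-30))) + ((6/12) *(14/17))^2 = 1015435042188349/3168057882000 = 320.52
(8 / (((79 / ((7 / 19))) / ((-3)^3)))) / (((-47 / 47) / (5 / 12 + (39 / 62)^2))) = 1180368 / 1442461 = 0.82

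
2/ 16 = 1/ 8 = 0.12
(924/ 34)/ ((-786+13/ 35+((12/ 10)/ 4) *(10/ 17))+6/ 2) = -16170/ 465559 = -0.03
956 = 956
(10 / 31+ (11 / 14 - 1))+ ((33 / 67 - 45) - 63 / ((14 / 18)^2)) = -4319305 / 29078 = -148.54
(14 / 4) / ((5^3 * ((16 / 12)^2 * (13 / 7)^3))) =21609 / 8788000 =0.00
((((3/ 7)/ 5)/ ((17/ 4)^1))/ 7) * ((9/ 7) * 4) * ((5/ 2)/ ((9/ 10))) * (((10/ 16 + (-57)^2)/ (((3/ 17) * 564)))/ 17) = 129985/ 1644342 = 0.08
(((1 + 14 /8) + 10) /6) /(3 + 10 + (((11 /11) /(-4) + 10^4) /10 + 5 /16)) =170 /81063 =0.00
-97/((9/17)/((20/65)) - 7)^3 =30499904/46268279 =0.66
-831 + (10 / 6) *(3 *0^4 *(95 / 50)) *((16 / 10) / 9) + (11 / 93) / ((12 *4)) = -3709573 / 4464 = -831.00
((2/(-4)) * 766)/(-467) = 383/467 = 0.82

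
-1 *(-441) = 441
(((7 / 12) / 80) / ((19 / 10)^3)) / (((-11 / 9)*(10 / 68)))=-1785 / 301796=-0.01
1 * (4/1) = 4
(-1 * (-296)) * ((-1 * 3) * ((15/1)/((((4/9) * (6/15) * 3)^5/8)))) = -1264359375/512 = -2469451.90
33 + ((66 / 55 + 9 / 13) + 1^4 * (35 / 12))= 29491 / 780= 37.81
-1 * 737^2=-543169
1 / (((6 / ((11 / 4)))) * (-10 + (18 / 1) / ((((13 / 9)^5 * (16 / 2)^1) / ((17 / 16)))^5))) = -166688776325609182569263796116682440704 / 3636846001400945121172423722848784886749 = -0.05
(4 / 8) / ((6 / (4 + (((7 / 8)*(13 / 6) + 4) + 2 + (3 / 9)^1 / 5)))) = 319 / 320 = 1.00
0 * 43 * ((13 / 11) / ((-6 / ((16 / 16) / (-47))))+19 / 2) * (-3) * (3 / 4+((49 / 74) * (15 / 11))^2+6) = 0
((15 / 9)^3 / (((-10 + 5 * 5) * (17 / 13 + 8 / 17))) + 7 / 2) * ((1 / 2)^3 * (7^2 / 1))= 11460169 / 509328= 22.50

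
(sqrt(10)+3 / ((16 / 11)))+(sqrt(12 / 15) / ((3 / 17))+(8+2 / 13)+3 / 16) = sqrt(10)+34 * sqrt(5) / 15+541 / 52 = 18.63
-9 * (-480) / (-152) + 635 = 11525 / 19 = 606.58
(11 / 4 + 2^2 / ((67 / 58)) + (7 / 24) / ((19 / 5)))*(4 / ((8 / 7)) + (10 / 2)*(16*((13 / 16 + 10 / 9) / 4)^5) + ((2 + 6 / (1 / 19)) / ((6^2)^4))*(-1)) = 4231864351516211875 / 121068755953385472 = 34.95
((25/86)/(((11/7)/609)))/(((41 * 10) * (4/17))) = 362355/310288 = 1.17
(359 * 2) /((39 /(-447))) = -106982 /13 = -8229.38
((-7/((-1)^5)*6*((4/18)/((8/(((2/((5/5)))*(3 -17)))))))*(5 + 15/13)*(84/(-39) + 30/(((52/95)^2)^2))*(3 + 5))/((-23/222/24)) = 1056371566968480/8539739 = 123700685.35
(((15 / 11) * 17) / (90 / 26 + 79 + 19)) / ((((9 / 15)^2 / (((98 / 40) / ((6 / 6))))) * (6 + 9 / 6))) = 54145 / 261162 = 0.21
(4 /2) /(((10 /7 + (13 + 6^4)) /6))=84 /9173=0.01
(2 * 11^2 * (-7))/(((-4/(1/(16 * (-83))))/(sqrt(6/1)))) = -847 * sqrt(6)/2656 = -0.78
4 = 4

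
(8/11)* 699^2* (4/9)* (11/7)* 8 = 13897984/7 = 1985426.29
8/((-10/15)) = -12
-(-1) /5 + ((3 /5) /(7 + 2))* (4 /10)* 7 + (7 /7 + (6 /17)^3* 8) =640552 /368475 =1.74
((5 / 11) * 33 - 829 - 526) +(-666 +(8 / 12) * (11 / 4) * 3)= -4001 / 2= -2000.50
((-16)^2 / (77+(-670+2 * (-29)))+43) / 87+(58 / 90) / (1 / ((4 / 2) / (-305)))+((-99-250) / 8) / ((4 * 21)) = -4453573 / 131613600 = -0.03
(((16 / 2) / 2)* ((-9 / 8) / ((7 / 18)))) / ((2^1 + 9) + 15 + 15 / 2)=-162 / 469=-0.35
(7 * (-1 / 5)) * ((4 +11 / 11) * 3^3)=-189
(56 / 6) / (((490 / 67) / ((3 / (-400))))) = -67 / 7000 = -0.01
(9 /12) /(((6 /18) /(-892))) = -2007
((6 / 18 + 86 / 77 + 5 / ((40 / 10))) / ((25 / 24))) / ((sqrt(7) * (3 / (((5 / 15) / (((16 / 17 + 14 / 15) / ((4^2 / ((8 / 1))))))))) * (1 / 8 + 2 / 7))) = 135728 * sqrt(7) / 1269807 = 0.28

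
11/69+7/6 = 1.33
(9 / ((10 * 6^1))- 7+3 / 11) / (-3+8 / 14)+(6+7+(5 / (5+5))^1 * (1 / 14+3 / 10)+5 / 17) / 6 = 6486 / 1309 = 4.95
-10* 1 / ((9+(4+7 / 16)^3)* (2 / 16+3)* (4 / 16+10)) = -262144 / 80928875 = -0.00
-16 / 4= -4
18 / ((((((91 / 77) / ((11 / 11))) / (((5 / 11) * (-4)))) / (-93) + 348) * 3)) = 11160 / 647293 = 0.02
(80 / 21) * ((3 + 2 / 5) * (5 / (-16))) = -85 / 21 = -4.05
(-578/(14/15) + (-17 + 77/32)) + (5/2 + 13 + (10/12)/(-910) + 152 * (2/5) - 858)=-61832551/43680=-1415.58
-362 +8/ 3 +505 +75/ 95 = 8348/ 57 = 146.46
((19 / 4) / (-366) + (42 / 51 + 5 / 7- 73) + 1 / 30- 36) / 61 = -93590429 / 53135880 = -1.76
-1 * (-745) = 745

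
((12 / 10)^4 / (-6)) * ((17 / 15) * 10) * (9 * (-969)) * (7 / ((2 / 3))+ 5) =330909624 / 625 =529455.40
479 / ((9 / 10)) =4790 / 9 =532.22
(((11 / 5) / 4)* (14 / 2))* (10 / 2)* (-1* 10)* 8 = -1540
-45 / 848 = -0.05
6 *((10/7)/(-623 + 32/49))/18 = -14/18297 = -0.00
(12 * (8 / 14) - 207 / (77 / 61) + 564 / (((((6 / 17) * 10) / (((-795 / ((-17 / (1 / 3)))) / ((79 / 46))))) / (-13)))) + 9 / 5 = -578227288 / 30415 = -19011.25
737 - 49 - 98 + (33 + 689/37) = 23740/37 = 641.62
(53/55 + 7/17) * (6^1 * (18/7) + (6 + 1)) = 201902/6545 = 30.85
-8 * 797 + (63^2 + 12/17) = -40907/17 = -2406.29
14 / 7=2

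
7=7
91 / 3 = 30.33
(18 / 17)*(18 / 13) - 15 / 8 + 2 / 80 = -1697 / 4420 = -0.38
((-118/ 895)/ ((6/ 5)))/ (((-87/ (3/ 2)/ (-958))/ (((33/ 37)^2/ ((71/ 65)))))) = -666818295/ 504560009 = -1.32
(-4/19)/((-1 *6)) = 2/57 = 0.04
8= 8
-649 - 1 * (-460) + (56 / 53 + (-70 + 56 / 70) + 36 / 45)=-67931 / 265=-256.34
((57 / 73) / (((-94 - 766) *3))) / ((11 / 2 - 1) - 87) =0.00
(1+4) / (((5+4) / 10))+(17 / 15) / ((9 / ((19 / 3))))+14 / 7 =3383 / 405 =8.35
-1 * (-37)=37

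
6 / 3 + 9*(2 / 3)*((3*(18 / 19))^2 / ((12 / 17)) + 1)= 27674 / 361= 76.66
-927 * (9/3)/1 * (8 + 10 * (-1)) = 5562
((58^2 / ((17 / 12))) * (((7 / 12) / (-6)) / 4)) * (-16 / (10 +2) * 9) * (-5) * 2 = -117740 / 17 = -6925.88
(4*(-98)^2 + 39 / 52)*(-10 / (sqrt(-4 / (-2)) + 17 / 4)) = -26123390 / 257 + 6146680*sqrt(2) / 257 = -67823.63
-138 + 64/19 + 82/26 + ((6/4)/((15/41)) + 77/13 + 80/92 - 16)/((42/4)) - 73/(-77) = -859669319/6561555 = -131.02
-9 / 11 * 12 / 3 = -36 / 11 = -3.27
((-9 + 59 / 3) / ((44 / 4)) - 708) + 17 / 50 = -1166039 / 1650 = -706.69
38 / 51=0.75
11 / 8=1.38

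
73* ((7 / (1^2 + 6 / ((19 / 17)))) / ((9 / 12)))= 38836 / 363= 106.99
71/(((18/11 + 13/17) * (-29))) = -13277/13021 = -1.02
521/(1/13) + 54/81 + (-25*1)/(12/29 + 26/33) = 931895/138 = 6752.86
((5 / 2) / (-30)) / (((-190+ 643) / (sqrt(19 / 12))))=-sqrt(57) / 32616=-0.00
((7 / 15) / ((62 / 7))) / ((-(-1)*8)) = 49 / 7440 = 0.01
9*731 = 6579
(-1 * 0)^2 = 0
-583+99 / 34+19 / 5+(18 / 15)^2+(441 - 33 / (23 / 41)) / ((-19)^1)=-220998877 / 371450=-594.96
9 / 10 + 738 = 7389 / 10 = 738.90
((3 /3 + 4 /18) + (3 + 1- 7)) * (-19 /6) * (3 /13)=152 /117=1.30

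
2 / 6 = 1 / 3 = 0.33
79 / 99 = 0.80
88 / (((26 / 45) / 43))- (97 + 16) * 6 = 76326 / 13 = 5871.23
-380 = -380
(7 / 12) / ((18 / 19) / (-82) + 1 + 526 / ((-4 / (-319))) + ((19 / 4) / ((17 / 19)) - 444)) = 92701 / 6596729859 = 0.00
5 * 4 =20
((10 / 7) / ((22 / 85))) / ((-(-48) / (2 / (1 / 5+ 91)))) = 2125 / 842688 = 0.00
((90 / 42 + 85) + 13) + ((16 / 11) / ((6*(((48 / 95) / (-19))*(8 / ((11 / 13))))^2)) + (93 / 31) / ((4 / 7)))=7145159381 / 65415168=109.23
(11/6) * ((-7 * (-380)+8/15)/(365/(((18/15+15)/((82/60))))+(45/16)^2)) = 1517142528/12037975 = 126.03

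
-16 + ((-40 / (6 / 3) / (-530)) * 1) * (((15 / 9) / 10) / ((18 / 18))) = -2543 / 159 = -15.99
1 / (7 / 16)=16 / 7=2.29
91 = 91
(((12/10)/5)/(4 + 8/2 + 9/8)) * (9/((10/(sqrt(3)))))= 216 * sqrt(3)/9125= 0.04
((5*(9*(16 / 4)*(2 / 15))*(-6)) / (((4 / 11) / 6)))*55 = -130680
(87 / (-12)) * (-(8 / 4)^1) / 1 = 14.50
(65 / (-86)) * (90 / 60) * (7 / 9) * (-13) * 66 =65065 / 86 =756.57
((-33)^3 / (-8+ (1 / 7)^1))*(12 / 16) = 68607 / 20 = 3430.35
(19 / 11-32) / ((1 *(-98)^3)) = 333 / 10353112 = 0.00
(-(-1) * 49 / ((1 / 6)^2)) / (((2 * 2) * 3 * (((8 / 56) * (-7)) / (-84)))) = 12348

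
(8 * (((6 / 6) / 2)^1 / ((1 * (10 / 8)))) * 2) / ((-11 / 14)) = -448 / 55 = -8.15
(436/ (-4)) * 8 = -872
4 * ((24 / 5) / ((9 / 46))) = 1472 / 15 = 98.13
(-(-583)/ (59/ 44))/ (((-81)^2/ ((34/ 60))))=218042/ 5806485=0.04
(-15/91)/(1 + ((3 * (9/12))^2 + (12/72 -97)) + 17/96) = 0.00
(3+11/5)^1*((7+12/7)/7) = 1586/245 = 6.47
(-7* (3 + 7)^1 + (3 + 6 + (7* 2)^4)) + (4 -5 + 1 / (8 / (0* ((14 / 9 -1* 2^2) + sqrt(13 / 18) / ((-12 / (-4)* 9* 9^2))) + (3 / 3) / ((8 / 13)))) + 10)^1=2455309 / 64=38364.20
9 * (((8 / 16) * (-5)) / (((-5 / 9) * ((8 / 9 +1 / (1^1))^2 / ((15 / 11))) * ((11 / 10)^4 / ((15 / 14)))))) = 11.33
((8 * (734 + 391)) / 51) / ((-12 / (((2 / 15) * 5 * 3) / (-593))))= 500 / 10081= 0.05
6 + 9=15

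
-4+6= 2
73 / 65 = 1.12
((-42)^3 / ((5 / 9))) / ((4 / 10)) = -333396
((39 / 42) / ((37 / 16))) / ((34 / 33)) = 1716 / 4403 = 0.39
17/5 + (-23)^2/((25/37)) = 19658/25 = 786.32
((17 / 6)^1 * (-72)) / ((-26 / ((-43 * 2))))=-8772 / 13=-674.77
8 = 8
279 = 279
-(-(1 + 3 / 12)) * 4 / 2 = 5 / 2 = 2.50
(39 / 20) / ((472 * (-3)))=-13 / 9440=-0.00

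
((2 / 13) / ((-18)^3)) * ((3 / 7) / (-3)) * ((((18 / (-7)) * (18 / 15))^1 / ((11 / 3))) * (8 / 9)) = -0.00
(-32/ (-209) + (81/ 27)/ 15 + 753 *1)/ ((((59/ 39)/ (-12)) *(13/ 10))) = -56682288/ 12331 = -4596.73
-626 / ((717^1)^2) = -626 / 514089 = -0.00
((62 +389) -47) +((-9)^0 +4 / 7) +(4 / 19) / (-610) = 16451991 / 40565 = 405.57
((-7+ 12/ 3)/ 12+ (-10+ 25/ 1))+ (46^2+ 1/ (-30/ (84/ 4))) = 2130.05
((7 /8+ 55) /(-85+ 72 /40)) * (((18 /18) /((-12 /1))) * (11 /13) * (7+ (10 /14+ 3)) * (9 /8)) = 5531625 /9691136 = 0.57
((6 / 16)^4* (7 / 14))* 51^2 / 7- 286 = -16189703 / 57344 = -282.33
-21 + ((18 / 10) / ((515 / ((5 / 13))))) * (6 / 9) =-140589 / 6695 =-21.00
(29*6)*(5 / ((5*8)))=87 / 4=21.75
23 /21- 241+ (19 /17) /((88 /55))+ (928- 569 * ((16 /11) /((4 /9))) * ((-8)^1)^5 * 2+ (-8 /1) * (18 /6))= 3834027880105 /31416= 122040612.43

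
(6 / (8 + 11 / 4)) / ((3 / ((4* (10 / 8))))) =40 / 43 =0.93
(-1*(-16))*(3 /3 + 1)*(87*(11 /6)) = 5104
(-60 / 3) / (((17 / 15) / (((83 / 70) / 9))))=-830 / 357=-2.32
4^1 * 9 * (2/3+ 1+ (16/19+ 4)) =4452/19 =234.32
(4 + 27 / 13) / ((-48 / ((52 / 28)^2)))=-1027 / 2352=-0.44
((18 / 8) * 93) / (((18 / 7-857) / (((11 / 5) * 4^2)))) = -257796 / 29905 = -8.62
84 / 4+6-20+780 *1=787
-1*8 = -8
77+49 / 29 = 2282 / 29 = 78.69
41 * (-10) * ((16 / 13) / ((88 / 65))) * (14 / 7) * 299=-2451800 / 11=-222890.91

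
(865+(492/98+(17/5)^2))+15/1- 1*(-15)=1116686/1225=911.58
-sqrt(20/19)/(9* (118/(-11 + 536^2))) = -287285* sqrt(95)/10089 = -277.54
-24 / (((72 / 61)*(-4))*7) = 61 / 84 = 0.73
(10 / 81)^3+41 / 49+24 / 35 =198472493 / 130203045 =1.52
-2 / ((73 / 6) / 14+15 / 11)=-0.90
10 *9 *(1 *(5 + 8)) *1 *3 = 3510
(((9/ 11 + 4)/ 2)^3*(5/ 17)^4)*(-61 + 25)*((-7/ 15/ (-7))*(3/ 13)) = -167486625/ 2890327726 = -0.06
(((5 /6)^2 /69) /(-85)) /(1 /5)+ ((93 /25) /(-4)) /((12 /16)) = -1309693 /1055700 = -1.24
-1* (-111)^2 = -12321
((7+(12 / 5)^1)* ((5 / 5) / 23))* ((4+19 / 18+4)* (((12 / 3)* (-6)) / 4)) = -7661 / 345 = -22.21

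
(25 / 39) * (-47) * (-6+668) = -777850 / 39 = -19944.87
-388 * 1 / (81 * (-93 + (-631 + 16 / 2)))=97 / 14499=0.01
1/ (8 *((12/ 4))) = 1/ 24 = 0.04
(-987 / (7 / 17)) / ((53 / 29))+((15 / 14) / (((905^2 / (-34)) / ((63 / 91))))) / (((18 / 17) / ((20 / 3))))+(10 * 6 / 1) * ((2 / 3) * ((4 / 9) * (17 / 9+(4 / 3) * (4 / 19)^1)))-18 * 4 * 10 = -484640160702143 / 243171700317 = -1993.00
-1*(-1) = 1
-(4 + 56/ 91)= -60/ 13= -4.62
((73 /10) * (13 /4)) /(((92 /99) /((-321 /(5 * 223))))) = -30158271 /4103200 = -7.35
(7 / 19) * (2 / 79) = 0.01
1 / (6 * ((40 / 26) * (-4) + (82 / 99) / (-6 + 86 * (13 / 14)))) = -221793 / 8174356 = -0.03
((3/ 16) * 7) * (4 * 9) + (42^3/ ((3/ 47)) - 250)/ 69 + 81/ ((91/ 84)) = 60781829/ 3588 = 16940.31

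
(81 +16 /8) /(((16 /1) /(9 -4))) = 415 /16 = 25.94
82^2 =6724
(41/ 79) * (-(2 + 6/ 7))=-820/ 553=-1.48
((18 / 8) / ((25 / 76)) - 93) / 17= -2154 / 425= -5.07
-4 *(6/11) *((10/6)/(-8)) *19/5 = 19/11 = 1.73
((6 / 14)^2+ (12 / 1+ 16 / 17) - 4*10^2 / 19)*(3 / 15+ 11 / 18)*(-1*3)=9159529 / 474810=19.29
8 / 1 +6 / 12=17 / 2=8.50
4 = 4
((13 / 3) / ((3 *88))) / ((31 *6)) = 13 / 147312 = 0.00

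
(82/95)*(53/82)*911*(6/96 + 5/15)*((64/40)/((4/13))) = 627679/600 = 1046.13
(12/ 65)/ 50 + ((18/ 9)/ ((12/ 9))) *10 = 24381/ 1625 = 15.00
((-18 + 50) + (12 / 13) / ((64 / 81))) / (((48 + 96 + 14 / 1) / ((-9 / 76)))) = -62091 / 2497664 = -0.02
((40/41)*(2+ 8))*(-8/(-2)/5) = 320/41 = 7.80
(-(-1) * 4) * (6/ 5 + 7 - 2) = 124/ 5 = 24.80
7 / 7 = 1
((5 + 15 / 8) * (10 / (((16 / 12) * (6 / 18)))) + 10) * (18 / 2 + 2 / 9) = 218705 / 144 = 1518.78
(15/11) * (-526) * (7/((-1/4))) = 220920/11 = 20083.64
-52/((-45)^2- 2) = -52/2023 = -0.03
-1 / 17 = -0.06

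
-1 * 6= -6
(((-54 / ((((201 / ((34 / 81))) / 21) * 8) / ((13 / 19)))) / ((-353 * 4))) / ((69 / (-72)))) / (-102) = 91 / 62012922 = 0.00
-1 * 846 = -846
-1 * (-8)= 8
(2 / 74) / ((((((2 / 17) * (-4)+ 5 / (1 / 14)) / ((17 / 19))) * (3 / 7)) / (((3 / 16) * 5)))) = 10115 / 13295136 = 0.00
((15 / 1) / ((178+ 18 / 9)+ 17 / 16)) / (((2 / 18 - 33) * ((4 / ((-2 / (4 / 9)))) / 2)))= 1215 / 214378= 0.01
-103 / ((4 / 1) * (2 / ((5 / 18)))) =-515 / 144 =-3.58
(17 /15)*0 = 0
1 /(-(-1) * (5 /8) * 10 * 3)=4 /75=0.05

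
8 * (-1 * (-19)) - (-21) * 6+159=437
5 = 5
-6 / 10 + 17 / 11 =0.95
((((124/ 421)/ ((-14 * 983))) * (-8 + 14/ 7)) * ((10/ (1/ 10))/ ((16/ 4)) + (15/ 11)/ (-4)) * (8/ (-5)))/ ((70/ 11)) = -11532/ 14484505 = -0.00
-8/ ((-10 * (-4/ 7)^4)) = 2401/ 320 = 7.50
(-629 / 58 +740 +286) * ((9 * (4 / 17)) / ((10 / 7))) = 3709377 / 2465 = 1504.82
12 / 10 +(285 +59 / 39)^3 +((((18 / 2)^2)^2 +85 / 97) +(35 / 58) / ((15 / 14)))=19628491265878997 / 834321735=23526285.42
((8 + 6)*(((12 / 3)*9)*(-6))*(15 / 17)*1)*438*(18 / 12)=-1753030.59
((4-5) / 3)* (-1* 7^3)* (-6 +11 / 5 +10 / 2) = 686 / 5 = 137.20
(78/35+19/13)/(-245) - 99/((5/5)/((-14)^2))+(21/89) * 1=-192510228556/9921275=-19403.78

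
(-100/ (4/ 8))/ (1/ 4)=-800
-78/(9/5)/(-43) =130/129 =1.01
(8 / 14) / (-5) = -4 / 35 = -0.11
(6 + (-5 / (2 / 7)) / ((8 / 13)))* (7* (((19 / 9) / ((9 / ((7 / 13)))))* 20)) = -1671145 / 4212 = -396.76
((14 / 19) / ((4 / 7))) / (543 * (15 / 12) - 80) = 98 / 45505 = 0.00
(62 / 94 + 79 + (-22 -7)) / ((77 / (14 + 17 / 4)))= 173813 / 14476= 12.01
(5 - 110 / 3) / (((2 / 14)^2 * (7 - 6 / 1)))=-4655 / 3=-1551.67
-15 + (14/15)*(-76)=-1289/15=-85.93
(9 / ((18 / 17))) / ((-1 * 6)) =-17 / 12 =-1.42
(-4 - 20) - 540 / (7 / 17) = -9348 / 7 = -1335.43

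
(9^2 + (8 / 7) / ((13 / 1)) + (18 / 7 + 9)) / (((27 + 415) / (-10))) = -2480 / 1183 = -2.10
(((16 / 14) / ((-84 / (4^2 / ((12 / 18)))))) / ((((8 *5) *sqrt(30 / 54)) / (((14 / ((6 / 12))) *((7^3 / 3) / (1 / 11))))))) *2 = -8624 *sqrt(5) / 25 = -771.35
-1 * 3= -3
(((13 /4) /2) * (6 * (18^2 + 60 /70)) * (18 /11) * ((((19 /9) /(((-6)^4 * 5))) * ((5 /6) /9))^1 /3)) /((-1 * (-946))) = 93613 /1699258176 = 0.00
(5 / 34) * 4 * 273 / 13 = 210 / 17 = 12.35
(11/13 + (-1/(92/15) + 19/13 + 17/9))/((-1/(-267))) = 3864113/3588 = 1076.95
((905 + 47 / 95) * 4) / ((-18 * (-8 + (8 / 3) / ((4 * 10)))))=57348 / 2261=25.36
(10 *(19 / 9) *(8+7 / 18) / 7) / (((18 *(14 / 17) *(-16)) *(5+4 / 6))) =-14345 / 762048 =-0.02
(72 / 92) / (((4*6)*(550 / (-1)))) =-3 / 50600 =-0.00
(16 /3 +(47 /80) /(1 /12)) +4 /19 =14357 /1140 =12.59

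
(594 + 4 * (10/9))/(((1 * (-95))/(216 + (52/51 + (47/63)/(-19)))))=-23780983538/17398395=-1366.85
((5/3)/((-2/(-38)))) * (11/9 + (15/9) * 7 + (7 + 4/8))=34865/54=645.65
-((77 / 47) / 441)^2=-121 / 8767521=-0.00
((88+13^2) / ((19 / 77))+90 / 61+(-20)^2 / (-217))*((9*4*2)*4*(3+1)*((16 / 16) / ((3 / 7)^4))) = 3832152781184 / 107787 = 35553014.57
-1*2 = -2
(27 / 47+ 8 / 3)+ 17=2854 / 141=20.24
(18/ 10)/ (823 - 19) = 3/ 1340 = 0.00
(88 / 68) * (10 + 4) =308 / 17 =18.12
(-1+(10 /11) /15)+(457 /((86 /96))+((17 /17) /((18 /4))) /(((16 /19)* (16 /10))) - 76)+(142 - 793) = -59294201 /272448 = -217.63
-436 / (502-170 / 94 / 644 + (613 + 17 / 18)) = -118771632 / 303995893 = -0.39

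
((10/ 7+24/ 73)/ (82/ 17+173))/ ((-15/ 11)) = -167926/ 23171295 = -0.01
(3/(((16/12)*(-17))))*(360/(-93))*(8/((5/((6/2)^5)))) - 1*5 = 102341/527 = 194.20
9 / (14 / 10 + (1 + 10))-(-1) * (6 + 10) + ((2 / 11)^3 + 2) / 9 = 4195921 / 247566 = 16.95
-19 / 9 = -2.11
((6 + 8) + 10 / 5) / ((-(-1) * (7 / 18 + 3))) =288 / 61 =4.72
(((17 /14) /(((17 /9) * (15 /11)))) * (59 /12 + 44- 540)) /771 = -64823 /215880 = -0.30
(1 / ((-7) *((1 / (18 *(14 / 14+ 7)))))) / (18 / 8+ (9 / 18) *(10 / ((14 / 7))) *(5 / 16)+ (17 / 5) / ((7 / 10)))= -2.61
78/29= 2.69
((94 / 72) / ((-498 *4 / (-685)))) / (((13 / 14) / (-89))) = -20057485 / 466128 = -43.03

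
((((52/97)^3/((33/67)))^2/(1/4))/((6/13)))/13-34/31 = -87022347823038310/84360905743194333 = -1.03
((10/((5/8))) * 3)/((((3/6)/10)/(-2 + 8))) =5760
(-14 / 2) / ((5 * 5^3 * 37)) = -7 / 23125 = -0.00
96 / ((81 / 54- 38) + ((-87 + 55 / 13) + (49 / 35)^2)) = -20800 / 25417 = -0.82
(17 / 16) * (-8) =-17 / 2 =-8.50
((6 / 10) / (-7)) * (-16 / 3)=16 / 35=0.46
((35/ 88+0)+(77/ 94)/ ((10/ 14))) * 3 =95823/ 20680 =4.63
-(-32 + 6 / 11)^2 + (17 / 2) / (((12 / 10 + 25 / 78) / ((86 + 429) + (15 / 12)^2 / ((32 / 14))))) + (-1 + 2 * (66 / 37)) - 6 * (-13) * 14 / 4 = 1474123915817 / 679644416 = 2168.96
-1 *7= -7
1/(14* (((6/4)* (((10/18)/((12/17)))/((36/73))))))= 1296/43435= 0.03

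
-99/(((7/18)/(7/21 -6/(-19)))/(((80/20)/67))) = -87912/8911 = -9.87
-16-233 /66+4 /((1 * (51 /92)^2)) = -372731 /57222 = -6.51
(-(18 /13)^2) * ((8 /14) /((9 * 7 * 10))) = -72 /41405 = -0.00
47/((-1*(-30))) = 1.57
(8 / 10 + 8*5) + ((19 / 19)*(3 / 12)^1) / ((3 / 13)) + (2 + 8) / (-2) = 2213 / 60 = 36.88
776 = 776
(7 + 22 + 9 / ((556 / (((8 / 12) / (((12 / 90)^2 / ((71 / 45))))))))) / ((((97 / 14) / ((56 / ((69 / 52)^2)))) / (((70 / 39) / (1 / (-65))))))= -3089687473600 / 192577689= -16043.85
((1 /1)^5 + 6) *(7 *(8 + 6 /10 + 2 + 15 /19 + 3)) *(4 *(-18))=-4822776 /95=-50766.06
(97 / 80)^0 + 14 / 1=15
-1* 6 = -6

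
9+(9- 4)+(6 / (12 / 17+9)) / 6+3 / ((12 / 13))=11453 / 660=17.35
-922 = -922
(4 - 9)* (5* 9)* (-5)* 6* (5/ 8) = 16875/ 4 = 4218.75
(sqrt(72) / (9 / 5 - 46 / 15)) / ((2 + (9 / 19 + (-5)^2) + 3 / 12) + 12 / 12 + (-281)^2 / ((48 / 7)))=-4320 * sqrt(2) / 10528009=-0.00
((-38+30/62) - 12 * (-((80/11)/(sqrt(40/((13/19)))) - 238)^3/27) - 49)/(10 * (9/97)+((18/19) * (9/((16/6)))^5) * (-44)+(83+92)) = 1527039566835539968/4606904628819999 - 2483522604630016 * sqrt(2470)/31059453787850961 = 327.49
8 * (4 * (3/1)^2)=288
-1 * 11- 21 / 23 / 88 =-22285 / 2024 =-11.01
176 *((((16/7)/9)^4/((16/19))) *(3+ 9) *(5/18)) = 136970240/47258883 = 2.90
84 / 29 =2.90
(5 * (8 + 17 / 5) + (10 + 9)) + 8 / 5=388 / 5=77.60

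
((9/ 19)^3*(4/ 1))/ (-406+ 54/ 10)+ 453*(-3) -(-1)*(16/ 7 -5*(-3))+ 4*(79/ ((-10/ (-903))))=13075800058066/ 480850195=27193.08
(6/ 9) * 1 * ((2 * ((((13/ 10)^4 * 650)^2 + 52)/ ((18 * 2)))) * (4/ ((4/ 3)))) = 137860571849/ 360000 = 382946.03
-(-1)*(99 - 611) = -512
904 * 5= 4520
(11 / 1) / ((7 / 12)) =18.86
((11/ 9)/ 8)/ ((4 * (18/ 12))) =11/ 432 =0.03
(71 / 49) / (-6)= -71 / 294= -0.24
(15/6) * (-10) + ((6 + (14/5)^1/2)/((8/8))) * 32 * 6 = 6979/5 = 1395.80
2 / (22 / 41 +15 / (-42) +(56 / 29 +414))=33292 / 6926575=0.00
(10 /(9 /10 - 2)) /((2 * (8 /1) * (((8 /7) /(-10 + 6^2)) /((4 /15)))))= -455 /132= -3.45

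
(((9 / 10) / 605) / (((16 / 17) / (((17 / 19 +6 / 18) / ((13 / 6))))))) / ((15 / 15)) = 1071 / 1195480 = 0.00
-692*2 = -1384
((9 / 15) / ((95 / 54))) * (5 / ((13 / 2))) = 324 / 1235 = 0.26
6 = 6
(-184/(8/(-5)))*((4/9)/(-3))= -460/27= -17.04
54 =54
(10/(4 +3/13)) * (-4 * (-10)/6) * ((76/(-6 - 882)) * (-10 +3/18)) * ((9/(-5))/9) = -29146/10989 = -2.65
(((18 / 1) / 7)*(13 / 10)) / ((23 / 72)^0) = 117 / 35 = 3.34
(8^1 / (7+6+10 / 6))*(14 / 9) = 28 / 33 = 0.85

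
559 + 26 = 585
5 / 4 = 1.25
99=99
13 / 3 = 4.33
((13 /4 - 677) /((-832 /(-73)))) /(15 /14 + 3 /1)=-14.52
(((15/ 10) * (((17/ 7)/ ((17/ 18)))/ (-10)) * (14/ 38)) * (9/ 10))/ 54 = -0.00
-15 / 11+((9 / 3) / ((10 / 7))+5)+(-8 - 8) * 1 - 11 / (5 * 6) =-1754 / 165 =-10.63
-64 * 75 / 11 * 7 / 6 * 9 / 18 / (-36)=700 / 99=7.07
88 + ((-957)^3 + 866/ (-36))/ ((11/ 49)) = -773044332619/ 198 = -3904264306.16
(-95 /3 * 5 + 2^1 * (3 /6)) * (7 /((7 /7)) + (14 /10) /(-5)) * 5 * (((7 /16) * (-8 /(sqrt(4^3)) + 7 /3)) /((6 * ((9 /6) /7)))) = -323792 /135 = -2398.46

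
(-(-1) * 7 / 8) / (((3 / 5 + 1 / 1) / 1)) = 0.55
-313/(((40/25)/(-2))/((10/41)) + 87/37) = 289525/859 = 337.05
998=998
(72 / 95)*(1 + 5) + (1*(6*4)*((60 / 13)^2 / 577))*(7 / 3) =61277616 / 9263735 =6.61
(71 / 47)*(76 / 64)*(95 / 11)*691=88555105 / 8272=10705.40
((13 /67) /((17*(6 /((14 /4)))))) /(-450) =-91 /6150600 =-0.00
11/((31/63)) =693/31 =22.35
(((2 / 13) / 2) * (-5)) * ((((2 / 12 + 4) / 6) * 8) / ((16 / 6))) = -125 / 156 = -0.80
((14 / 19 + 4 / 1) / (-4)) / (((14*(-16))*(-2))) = -45 / 17024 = -0.00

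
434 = 434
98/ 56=7/ 4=1.75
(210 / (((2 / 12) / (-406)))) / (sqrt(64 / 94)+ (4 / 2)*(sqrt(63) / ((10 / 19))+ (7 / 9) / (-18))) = -9737544600 / (-1645+ 1620*sqrt(94)+ 216999*sqrt(7)) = -16555.19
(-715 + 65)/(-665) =130/133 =0.98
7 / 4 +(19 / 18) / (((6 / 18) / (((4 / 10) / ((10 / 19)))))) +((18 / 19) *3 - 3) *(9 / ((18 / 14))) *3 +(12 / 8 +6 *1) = 47543 / 5700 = 8.34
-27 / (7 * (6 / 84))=-54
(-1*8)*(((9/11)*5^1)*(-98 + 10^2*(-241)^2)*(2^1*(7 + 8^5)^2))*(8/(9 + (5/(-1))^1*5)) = 2246025376224450000/11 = 204184125111313636.36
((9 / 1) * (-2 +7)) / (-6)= -15 / 2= -7.50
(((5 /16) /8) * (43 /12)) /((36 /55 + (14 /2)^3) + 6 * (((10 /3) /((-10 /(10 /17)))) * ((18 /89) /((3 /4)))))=17891225 /43884768768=0.00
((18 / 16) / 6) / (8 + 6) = 3 / 224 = 0.01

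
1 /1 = 1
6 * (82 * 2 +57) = 1326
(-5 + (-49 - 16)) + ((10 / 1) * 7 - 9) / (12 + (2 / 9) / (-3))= -20893 / 322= -64.89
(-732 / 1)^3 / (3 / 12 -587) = 1568892672 / 2347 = 668467.27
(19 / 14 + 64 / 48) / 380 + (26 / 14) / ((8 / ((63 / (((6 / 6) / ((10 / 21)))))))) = 111263 / 15960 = 6.97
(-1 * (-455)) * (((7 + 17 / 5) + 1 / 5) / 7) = 689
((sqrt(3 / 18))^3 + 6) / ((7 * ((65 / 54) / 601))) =1803 * sqrt(6) / 910 + 194724 / 455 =432.82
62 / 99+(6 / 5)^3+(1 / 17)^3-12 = -586432783 / 60798375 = -9.65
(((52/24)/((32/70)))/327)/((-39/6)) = -35/15696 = -0.00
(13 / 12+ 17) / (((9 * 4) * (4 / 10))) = 1085 / 864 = 1.26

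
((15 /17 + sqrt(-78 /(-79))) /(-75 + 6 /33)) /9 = -11 * sqrt(6162) /585153 -55 /41973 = -0.00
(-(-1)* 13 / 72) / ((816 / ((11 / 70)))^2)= 1573 / 234913996800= 0.00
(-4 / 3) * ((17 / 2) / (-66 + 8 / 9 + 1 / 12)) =408 / 2341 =0.17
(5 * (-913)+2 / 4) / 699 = -3043 / 466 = -6.53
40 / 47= 0.85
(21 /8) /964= 21 /7712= 0.00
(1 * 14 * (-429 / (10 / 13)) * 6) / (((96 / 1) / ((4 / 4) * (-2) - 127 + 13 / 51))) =42721679 / 680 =62826.00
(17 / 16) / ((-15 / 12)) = -17 / 20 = -0.85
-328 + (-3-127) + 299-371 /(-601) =-158.38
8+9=17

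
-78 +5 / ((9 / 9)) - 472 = -545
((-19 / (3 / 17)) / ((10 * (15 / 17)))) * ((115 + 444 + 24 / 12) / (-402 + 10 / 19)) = 19509523 / 1144200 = 17.05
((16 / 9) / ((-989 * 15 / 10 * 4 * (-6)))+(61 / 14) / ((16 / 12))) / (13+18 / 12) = 14660171 / 65048508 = 0.23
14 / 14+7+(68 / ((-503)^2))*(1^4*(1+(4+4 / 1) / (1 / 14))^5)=1252857945996 / 253009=4951831.54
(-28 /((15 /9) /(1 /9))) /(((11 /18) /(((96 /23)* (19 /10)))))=-153216 /6325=-24.22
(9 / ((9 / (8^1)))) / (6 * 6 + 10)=4 / 23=0.17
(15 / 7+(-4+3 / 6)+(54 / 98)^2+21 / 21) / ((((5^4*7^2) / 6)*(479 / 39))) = -30069 / 35221169375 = -0.00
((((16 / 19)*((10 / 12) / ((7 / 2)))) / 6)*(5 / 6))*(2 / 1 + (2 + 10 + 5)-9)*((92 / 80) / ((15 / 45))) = 0.96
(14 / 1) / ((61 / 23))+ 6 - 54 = -2606 / 61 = -42.72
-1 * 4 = -4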